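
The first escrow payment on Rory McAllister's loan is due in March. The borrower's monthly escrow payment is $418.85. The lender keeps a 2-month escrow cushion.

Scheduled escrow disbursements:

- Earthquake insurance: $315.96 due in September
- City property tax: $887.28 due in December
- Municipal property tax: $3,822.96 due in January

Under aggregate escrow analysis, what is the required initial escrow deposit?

$1,256.55

Cushion = 2 × $418.85 = $837.70
Trial balance (start $0, +$418.85 each month, − disbursements):
  Mar: +$418.85 → $418.85
  Apr: +$418.85 → $837.70
  May: +$418.85 → $1,256.55
  Jun: +$418.85 → $1,675.40
  Jul: +$418.85 → $2,094.25
  Aug: +$418.85 → $2,513.10
  Sep: +$418.85 − $315.96 → $2,615.99
  Oct: +$418.85 → $3,034.84
  Nov: +$418.85 → $3,453.69
  Dec: +$418.85 − $887.28 → $2,985.26
  Jan: +$418.85 − $3,822.96 → -$418.85
  Feb: +$418.85 → $0.00
Lowest trial balance = -$418.85 (Jan)
Initial deposit = cushion − low point = $837.70 − (-$418.85) = $1,256.55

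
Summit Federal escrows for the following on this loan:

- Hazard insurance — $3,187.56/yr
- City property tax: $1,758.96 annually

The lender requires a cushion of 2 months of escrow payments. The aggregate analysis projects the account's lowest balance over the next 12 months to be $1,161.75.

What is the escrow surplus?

$337.33

Hazard insurance — $3,187.56 annually
City property tax — $1,758.96 annually
Yearly total = $4,946.52
Per month = $4,946.52 ÷ 12 = $412.21
Required cushion = 2 × $412.21 = $824.42
Excess over cushion: $1,161.75 − $824.42 = $337.33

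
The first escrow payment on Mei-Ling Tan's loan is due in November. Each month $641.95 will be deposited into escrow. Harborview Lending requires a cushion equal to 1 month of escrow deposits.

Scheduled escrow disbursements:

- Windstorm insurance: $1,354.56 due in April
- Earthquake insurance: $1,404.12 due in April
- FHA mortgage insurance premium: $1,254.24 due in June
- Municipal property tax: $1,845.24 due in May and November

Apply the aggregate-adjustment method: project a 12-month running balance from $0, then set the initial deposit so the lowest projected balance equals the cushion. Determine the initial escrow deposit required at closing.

Cushion = 1 × $641.95 = $641.95
Trial balance (start $0, +$641.95 each month, − disbursements):
  Nov: +$641.95 − $1,845.24 → -$1,203.29
  Dec: +$641.95 → -$561.34
  Jan: +$641.95 → $80.61
  Feb: +$641.95 → $722.56
  Mar: +$641.95 → $1,364.51
  Apr: +$641.95 − $2,758.68 → -$752.22
  May: +$641.95 − $1,845.24 → -$1,955.51
  Jun: +$641.95 − $1,254.24 → -$2,567.80
  Jul: +$641.95 → -$1,925.85
  Aug: +$641.95 → -$1,283.90
  Sep: +$641.95 → -$641.95
  Oct: +$641.95 → $0.00
Lowest trial balance = -$2,567.80 (Jun)
Initial deposit = cushion − low point = $641.95 − (-$2,567.80) = $3,209.75

$3,209.75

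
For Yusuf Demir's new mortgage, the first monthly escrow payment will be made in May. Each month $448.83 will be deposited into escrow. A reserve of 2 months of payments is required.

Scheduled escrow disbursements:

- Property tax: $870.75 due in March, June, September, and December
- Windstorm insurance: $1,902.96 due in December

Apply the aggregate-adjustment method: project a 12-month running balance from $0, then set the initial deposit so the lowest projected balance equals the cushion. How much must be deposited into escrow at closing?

$1,822.23

Cushion = 2 × $448.83 = $897.66
Trial balance (start $0, +$448.83 each month, − disbursements):
  May: +$448.83 → $448.83
  Jun: +$448.83 − $870.75 → $26.91
  Jul: +$448.83 → $475.74
  Aug: +$448.83 → $924.57
  Sep: +$448.83 − $870.75 → $502.65
  Oct: +$448.83 → $951.48
  Nov: +$448.83 → $1,400.31
  Dec: +$448.83 − $2,773.71 → -$924.57
  Jan: +$448.83 → -$475.74
  Feb: +$448.83 → -$26.91
  Mar: +$448.83 − $870.75 → -$448.83
  Apr: +$448.83 → $0.00
Lowest trial balance = -$924.57 (Dec)
Initial deposit = cushion − low point = $897.66 − (-$924.57) = $1,822.23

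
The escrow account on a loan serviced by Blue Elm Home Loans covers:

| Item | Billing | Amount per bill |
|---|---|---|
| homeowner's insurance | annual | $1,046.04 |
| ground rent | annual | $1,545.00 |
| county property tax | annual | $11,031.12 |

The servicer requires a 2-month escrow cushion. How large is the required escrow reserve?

$2,270.36

Homeowner's insurance: $1,046.04 annually
Ground rent: $1,545.00 annually
County property tax: $11,031.12 annually
Combined annual = $1,046.04 + $1,545.00 + $11,031.12 = $13,622.16
Base monthly escrow = $13,622.16 / 12 = $1,135.18
Reserve = 2 × $1,135.18 = $2,270.36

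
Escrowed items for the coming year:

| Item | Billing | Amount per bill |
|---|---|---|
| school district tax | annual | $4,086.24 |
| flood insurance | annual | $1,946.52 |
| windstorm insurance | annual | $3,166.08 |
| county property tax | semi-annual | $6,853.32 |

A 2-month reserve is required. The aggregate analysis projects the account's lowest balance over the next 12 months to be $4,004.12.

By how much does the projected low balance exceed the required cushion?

School district tax — $4,086.24
Flood insurance — $1,946.52
Windstorm insurance — $3,166.08
County property tax — $6,853.32 × 2 = $13,706.64
Annual escrow total = $22,905.48
Per month = $22,905.48 / 12 = $1,908.79
Required cushion = 2 × $1,908.79 = $3,817.58
Excess over cushion: $4,004.12 − $3,817.58 = $186.54

$186.54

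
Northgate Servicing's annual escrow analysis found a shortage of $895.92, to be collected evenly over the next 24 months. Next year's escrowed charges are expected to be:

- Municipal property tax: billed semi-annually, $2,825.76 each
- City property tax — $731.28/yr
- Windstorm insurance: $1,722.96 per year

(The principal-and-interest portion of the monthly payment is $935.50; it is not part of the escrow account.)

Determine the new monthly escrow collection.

Municipal property tax — $2,825.76 × 2 = $5,651.52
City property tax — $731.28
Windstorm insurance — $1,722.96
Annual escrow total = $8,105.76
Monthly = $8,105.76 / 12 = $675.48
Shortage per month = $895.92 ÷ 24 = $37.33
New monthly escrow = $675.48 + $37.33 = $712.81

$712.81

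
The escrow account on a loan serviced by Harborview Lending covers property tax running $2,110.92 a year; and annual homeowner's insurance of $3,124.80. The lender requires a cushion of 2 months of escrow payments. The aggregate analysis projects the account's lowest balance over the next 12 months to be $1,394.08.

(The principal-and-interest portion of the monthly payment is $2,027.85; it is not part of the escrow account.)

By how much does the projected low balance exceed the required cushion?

Property tax = $2,110.92
Homeowner's insurance = $3,124.80
Total annual escrow = $2,110.92 + $3,124.80 = $5,235.72
Monthly = $5,235.72 ÷ 12 = $436.31
Required cushion = 2 × $436.31 = $872.62
Surplus = $1,394.08 − $872.62 = $521.46

$521.46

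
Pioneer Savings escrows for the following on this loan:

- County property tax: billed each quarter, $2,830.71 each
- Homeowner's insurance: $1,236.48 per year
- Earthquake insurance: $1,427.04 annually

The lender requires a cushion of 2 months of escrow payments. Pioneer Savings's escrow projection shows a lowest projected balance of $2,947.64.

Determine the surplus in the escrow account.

$616.58

County property tax: $2,830.71 × 4 = $11,322.84 annually
Homeowner's insurance: $1,236.48 annually
Earthquake insurance: $1,427.04 annually
Total per year = $11,322.84 + $1,236.48 + $1,427.04 = $13,986.36
Base monthly escrow = $13,986.36 ÷ 12 = $1,165.53
Required reserve = 2 × $1,165.53 = $2,331.06
Excess over cushion: $2,947.64 − $2,331.06 = $616.58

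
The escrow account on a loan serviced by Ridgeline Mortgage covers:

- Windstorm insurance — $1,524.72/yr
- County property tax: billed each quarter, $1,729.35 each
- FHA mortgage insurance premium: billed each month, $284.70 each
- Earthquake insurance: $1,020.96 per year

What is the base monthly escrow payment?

Windstorm insurance — $1,524.72
County property tax — $1,729.35 × 4 = $6,917.40
FHA mortgage insurance premium — $284.70 × 12 = $3,416.40
Earthquake insurance — $1,020.96
Annual escrow total = $12,879.48
Monthly = $12,879.48 / 12 = $1,073.29

$1,073.29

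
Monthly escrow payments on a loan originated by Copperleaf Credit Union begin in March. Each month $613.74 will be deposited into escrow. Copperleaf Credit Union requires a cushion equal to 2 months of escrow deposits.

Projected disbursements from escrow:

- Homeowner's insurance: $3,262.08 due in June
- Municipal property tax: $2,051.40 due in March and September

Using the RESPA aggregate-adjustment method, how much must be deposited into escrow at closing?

Cushion = 2 × $613.74 = $1,227.48
Trial balance (start $0, +$613.74 each month, − disbursements):
  Mar: +$613.74 − $2,051.40 → -$1,437.66
  Apr: +$613.74 → -$823.92
  May: +$613.74 → -$210.18
  Jun: +$613.74 − $3,262.08 → -$2,858.52
  Jul: +$613.74 → -$2,244.78
  Aug: +$613.74 → -$1,631.04
  Sep: +$613.74 − $2,051.40 → -$3,068.70
  Oct: +$613.74 → -$2,454.96
  Nov: +$613.74 → -$1,841.22
  Dec: +$613.74 → -$1,227.48
  Jan: +$613.74 → -$613.74
  Feb: +$613.74 → $0.00
Lowest trial balance = -$3,068.70 (Sep)
Initial deposit = cushion − low point = $1,227.48 − (-$3,068.70) = $4,296.18

$4,296.18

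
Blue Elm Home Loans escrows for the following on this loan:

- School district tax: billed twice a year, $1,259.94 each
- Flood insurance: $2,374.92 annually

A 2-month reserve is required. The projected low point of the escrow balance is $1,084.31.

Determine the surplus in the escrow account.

$268.51

School district tax: $1,259.94 × 2 = $2,519.88/yr
Flood insurance: $2,374.92/yr
Annual escrow total = $4,894.80
Per month = $4,894.80 / 12 = $407.90
Required reserve = 2 × $407.90 = $815.80
Surplus = $1,084.31 − $815.80 = $268.51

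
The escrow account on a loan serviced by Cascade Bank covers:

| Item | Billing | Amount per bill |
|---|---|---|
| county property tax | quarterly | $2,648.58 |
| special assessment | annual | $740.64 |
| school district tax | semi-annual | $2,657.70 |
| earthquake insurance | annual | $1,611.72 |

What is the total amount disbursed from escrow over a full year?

County property tax: $2,648.58 × 4 = $10,594.32 per year
Special assessment: $740.64 per year
School district tax: $2,657.70 × 2 = $5,315.40 per year
Earthquake insurance: $1,611.72 per year
Annual escrow total = $10,594.32 + $740.64 + $5,315.40 + $1,611.72 = $18,262.08

$18,262.08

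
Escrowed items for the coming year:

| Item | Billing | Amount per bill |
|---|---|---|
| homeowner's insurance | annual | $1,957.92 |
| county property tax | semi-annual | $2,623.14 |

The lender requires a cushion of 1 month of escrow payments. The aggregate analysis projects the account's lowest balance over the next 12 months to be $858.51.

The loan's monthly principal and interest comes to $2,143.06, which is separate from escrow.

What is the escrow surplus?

$258.16

Homeowner's insurance = $1,957.92 annually
County property tax = $2,623.14 × 2 = $5,246.28 annually
Combined annual = $1,957.92 + $5,246.28 = $7,204.20
Monthly escrow = $7,204.20 / 12 = $600.35
Cushion = 1 × $600.35 = $600.35
Excess over cushion: $858.51 − $600.35 = $258.16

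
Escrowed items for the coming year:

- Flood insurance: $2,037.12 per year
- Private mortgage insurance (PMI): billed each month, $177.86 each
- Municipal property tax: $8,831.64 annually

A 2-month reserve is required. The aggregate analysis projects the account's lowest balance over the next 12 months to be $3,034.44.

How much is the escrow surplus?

$867.26

Flood insurance: $2,037.12/yr
Private mortgage insurance (PMI): $177.86 × 12 = $2,134.32/yr
Municipal property tax: $8,831.64/yr
Combined annual = $2,037.12 + $2,134.32 + $8,831.64 = $13,003.08
Monthly escrow = $13,003.08 ÷ 12 = $1,083.59
Required cushion = 2 × $1,083.59 = $2,167.18
Excess over cushion: $3,034.44 − $2,167.18 = $867.26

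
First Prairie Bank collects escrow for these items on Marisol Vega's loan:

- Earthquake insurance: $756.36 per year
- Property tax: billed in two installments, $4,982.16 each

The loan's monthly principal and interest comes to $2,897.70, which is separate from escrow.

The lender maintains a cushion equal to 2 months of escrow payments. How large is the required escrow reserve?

Earthquake insurance — $756.36
Property tax — $4,982.16 × 2 = $9,964.32
Total per year = $10,720.68
Monthly = $10,720.68 / 12 = $893.39
Cushion = 2 × $893.39 = $1,786.78

$1,786.78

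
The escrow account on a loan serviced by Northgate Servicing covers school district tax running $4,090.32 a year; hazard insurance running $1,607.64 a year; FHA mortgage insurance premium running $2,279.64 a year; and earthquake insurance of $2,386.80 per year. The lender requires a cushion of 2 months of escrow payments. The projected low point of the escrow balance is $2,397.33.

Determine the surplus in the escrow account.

School district tax = $4,090.32/yr
Hazard insurance = $1,607.64/yr
FHA mortgage insurance premium = $2,279.64/yr
Earthquake insurance = $2,386.80/yr
Annual escrow total = $10,364.40
Monthly escrow = $10,364.40 / 12 = $863.70
Required reserve = 2 × $863.70 = $1,727.40
Surplus = $2,397.33 − $1,727.40 = $669.93

$669.93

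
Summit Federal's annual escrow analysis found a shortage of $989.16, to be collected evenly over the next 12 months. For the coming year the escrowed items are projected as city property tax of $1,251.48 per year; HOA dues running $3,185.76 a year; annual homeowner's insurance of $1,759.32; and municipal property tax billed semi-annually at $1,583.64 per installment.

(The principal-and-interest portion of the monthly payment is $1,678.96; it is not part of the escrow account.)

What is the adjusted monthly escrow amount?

$862.75

City property tax — $1,251.48 per year
HOA dues — $3,185.76 per year
Homeowner's insurance — $1,759.32 per year
Municipal property tax — $1,583.64 × 2 = $3,167.28 per year
Yearly total = $1,251.48 + $3,185.76 + $1,759.32 + $3,167.28 = $9,363.84
Per month = $9,363.84 / 12 = $780.32
Shortage per month = $989.16 / 12 = $82.43
Adjusted monthly = $780.32 + $82.43 = $862.75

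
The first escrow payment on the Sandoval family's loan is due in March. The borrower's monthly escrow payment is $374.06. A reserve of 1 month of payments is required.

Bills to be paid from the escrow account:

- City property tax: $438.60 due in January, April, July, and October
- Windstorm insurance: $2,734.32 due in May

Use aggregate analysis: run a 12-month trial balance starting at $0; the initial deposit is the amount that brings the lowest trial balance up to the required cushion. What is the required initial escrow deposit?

$2,424.80

Cushion = 1 × $374.06 = $374.06
Trial balance (start $0, +$374.06 each month, − disbursements):
  Mar: +$374.06 → $374.06
  Apr: +$374.06 − $438.60 → $309.52
  May: +$374.06 − $2,734.32 → -$2,050.74
  Jun: +$374.06 → -$1,676.68
  Jul: +$374.06 − $438.60 → -$1,741.22
  Aug: +$374.06 → -$1,367.16
  Sep: +$374.06 → -$993.10
  Oct: +$374.06 − $438.60 → -$1,057.64
  Nov: +$374.06 → -$683.58
  Dec: +$374.06 → -$309.52
  Jan: +$374.06 − $438.60 → -$374.06
  Feb: +$374.06 → $0.00
Lowest trial balance = -$2,050.74 (May)
Initial deposit = cushion − low point = $374.06 − (-$2,050.74) = $2,424.80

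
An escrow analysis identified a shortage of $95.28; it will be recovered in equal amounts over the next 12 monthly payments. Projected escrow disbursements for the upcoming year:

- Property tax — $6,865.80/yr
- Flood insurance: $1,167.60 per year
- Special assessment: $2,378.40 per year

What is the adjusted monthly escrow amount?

$875.59

Property tax = $6,865.80
Flood insurance = $1,167.60
Special assessment = $2,378.40
Yearly total = $6,865.80 + $1,167.60 + $2,378.40 = $10,411.80
Per month = $10,411.80 ÷ 12 = $867.65
Shortage per month = $95.28 / 12 = $7.94
New monthly escrow = $867.65 + $7.94 = $875.59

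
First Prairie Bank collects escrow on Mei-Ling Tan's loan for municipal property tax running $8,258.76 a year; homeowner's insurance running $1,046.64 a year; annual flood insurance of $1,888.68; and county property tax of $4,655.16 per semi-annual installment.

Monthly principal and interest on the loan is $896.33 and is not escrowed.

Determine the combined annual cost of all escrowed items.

Municipal property tax = $8,258.76
Homeowner's insurance = $1,046.64
Flood insurance = $1,888.68
County property tax = $4,655.16 × 2 = $9,310.32
Total annual escrow = $8,258.76 + $1,046.64 + $1,888.68 + $9,310.32 = $20,504.40

$20,504.40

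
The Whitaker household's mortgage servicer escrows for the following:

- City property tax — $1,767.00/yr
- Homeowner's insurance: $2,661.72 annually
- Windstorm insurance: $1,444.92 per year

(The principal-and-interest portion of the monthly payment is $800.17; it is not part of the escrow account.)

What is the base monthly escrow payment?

City property tax: $1,767.00/yr
Homeowner's insurance: $2,661.72/yr
Windstorm insurance: $1,444.92/yr
Combined annual = $5,873.64
Base monthly escrow = $5,873.64 / 12 = $489.47

$489.47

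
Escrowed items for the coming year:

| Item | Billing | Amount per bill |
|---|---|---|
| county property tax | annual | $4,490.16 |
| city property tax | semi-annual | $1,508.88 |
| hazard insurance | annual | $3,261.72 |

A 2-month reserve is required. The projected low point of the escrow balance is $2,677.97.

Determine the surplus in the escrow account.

$883.03

County property tax: $4,490.16
City property tax: $1,508.88 × 2 = $3,017.76
Hazard insurance: $3,261.72
Annual escrow total = $10,769.64
Base monthly escrow = $10,769.64 ÷ 12 = $897.47
Cushion = 2 × $897.47 = $1,794.94
Surplus = $2,677.97 − $1,794.94 = $883.03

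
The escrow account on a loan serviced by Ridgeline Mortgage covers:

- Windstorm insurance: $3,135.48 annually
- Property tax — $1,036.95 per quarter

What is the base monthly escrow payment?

$606.94

Windstorm insurance: $3,135.48 annually
Property tax: $1,036.95 × 4 = $4,147.80 annually
Yearly total = $7,283.28
Per month = $7,283.28 / 12 = $606.94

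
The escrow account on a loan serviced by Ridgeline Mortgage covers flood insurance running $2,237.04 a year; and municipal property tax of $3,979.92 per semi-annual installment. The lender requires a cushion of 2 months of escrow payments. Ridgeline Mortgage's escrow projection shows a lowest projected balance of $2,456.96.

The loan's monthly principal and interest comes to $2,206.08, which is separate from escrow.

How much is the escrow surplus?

Flood insurance = $2,237.04
Municipal property tax = $3,979.92 × 2 = $7,959.84
Total annual escrow = $10,196.88
Base monthly escrow = $10,196.88 ÷ 12 = $849.74
Required cushion = 2 × $849.74 = $1,699.48
Surplus = $2,456.96 − $1,699.48 = $757.48

$757.48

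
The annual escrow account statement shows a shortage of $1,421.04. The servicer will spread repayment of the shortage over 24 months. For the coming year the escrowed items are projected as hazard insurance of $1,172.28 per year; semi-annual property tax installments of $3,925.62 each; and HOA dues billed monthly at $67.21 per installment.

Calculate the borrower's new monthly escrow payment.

$878.38

Hazard insurance — $1,172.28 annually
Property tax — $3,925.62 × 2 = $7,851.24 annually
HOA dues — $67.21 × 12 = $806.52 annually
Total annual escrow = $1,172.28 + $7,851.24 + $806.52 = $9,830.04
Monthly escrow = $9,830.04 ÷ 12 = $819.17
Shortage spread = $1,421.04 ÷ 24 = $59.21/mo
Adjusted monthly = $819.17 + $59.21 = $878.38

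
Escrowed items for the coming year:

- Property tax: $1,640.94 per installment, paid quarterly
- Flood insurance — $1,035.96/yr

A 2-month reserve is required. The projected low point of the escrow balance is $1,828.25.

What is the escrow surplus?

Property tax — $1,640.94 × 4 = $6,563.76 annually
Flood insurance — $1,035.96 annually
Total annual escrow = $6,563.76 + $1,035.96 = $7,599.72
Base monthly escrow = $7,599.72 ÷ 12 = $633.31
Required reserve = 2 × $633.31 = $1,266.62
Surplus = $1,828.25 − $1,266.62 = $561.63

$561.63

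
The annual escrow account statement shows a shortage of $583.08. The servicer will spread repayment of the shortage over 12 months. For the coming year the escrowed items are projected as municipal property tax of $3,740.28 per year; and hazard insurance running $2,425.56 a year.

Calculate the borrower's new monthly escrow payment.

$562.41

Municipal property tax: $3,740.28 annually
Hazard insurance: $2,425.56 annually
Total per year = $6,165.84
Monthly escrow = $6,165.84 ÷ 12 = $513.82
Monthly shortage recovery: $583.08 / 12 = $48.59
Adjusted monthly = $513.82 + $48.59 = $562.41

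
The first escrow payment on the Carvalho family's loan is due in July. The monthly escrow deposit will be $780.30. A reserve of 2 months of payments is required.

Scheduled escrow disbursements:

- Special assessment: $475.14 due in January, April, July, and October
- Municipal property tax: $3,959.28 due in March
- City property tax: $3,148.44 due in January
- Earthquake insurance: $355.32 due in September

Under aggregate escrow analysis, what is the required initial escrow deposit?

$3,426.36

Cushion = 2 × $780.30 = $1,560.60
Trial balance (start $0, +$780.30 each month, − disbursements):
  Jul: +$780.30 − $475.14 → $305.16
  Aug: +$780.30 → $1,085.46
  Sep: +$780.30 − $355.32 → $1,510.44
  Oct: +$780.30 − $475.14 → $1,815.60
  Nov: +$780.30 → $2,595.90
  Dec: +$780.30 → $3,376.20
  Jan: +$780.30 − $3,623.58 → $532.92
  Feb: +$780.30 → $1,313.22
  Mar: +$780.30 − $3,959.28 → -$1,865.76
  Apr: +$780.30 − $475.14 → -$1,560.60
  May: +$780.30 → -$780.30
  Jun: +$780.30 → $0.00
Lowest trial balance = -$1,865.76 (Mar)
Initial deposit = cushion − low point = $1,560.60 − (-$1,865.76) = $3,426.36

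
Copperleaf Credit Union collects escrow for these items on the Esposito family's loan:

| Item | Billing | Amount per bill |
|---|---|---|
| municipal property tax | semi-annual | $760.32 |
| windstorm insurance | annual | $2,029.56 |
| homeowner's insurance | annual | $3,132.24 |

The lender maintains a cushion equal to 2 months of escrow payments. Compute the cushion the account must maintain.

$1,113.74

Municipal property tax: $760.32 × 2 = $1,520.64 per year
Windstorm insurance: $2,029.56 per year
Homeowner's insurance: $3,132.24 per year
Total annual escrow = $6,682.44
Monthly = $6,682.44 / 12 = $556.87
Cushion = 2 × $556.87 = $1,113.74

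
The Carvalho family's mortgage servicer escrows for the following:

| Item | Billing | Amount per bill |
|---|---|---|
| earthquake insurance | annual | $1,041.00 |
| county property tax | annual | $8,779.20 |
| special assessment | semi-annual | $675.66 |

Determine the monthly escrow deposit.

Earthquake insurance = $1,041.00
County property tax = $8,779.20
Special assessment = $675.66 × 2 = $1,351.32
Total annual escrow = $11,171.52
Per month = $11,171.52 / 12 = $930.96

$930.96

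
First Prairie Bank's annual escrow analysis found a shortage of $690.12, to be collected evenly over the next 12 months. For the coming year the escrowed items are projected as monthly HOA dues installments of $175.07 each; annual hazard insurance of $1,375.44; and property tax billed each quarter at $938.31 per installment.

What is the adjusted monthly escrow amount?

$659.97

HOA dues: $175.07 × 12 = $2,100.84/yr
Hazard insurance: $1,375.44/yr
Property tax: $938.31 × 4 = $3,753.24/yr
Annual escrow total = $2,100.84 + $1,375.44 + $3,753.24 = $7,229.52
Monthly escrow = $7,229.52 / 12 = $602.46
Shortage spread = $690.12 / 12 = $57.51/mo
New monthly escrow = $602.46 + $57.51 = $659.97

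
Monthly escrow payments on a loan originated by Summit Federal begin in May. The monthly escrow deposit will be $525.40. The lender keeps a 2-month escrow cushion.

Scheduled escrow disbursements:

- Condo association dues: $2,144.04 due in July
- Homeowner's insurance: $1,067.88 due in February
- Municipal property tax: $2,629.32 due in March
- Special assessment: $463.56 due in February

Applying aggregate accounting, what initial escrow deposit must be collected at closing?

Cushion = 2 × $525.40 = $1,050.80
Trial balance (start $0, +$525.40 each month, − disbursements):
  May: +$525.40 → $525.40
  Jun: +$525.40 → $1,050.80
  Jul: +$525.40 − $2,144.04 → -$567.84
  Aug: +$525.40 → -$42.44
  Sep: +$525.40 → $482.96
  Oct: +$525.40 → $1,008.36
  Nov: +$525.40 → $1,533.76
  Dec: +$525.40 → $2,059.16
  Jan: +$525.40 → $2,584.56
  Feb: +$525.40 − $1,531.44 → $1,578.52
  Mar: +$525.40 − $2,629.32 → -$525.40
  Apr: +$525.40 → $0.00
Lowest trial balance = -$567.84 (Jul)
Initial deposit = cushion − low point = $1,050.80 − (-$567.84) = $1,618.64

$1,618.64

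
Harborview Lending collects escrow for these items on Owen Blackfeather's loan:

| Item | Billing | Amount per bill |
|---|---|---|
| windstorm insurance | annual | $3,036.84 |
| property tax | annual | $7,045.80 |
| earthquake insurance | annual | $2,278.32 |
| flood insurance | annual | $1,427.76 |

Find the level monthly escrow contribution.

Windstorm insurance: $3,036.84 annually
Property tax: $7,045.80 annually
Earthquake insurance: $2,278.32 annually
Flood insurance: $1,427.76 annually
Total per year = $3,036.84 + $7,045.80 + $2,278.32 + $1,427.76 = $13,788.72
Base monthly escrow = $13,788.72 ÷ 12 = $1,149.06

$1,149.06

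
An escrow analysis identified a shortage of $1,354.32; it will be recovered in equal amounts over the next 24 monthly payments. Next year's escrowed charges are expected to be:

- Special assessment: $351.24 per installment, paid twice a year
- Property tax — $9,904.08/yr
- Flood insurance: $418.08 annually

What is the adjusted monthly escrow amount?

Special assessment: $351.24 × 2 = $702.48 per year
Property tax: $9,904.08 per year
Flood insurance: $418.08 per year
Total annual escrow = $11,024.64
Base monthly escrow = $11,024.64 ÷ 12 = $918.72
Monthly shortage recovery: $1,354.32 / 24 = $56.43
Adjusted monthly = $918.72 + $56.43 = $975.15

$975.15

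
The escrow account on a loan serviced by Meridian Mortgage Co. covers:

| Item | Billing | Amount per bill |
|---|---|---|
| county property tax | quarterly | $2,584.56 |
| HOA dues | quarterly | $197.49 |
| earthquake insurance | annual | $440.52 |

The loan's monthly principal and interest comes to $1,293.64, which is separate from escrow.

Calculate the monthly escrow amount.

County property tax: $2,584.56 × 4 = $10,338.24/yr
HOA dues: $197.49 × 4 = $789.96/yr
Earthquake insurance: $440.52/yr
Yearly total = $10,338.24 + $789.96 + $440.52 = $11,568.72
Monthly = $11,568.72 / 12 = $964.06

$964.06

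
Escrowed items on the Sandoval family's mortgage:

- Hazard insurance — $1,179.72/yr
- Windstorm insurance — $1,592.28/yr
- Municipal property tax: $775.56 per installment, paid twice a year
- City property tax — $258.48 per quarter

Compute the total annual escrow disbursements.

Hazard insurance = $1,179.72 per year
Windstorm insurance = $1,592.28 per year
Municipal property tax = $775.56 × 2 = $1,551.12 per year
City property tax = $258.48 × 4 = $1,033.92 per year
Combined annual = $5,357.04

$5,357.04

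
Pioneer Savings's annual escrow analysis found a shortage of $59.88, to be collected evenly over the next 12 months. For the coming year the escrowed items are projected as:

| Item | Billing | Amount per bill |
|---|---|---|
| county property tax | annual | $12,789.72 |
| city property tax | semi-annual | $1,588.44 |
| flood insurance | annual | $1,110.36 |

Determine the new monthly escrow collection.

$1,428.07

County property tax: $12,789.72/yr
City property tax: $1,588.44 × 2 = $3,176.88/yr
Flood insurance: $1,110.36/yr
Yearly total = $17,076.96
Base monthly escrow = $17,076.96 ÷ 12 = $1,423.08
Shortage per month = $59.88 ÷ 12 = $4.99
New monthly escrow = $1,423.08 + $4.99 = $1,428.07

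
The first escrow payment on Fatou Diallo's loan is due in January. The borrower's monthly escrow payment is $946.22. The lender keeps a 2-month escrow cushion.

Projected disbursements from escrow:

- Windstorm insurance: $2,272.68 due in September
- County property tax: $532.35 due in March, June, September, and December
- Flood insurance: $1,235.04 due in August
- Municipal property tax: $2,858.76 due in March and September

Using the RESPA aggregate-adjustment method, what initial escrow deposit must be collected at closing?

$4,198.75

Cushion = 2 × $946.22 = $1,892.44
Trial balance (start $0, +$946.22 each month, − disbursements):
  Jan: +$946.22 → $946.22
  Feb: +$946.22 → $1,892.44
  Mar: +$946.22 − $3,391.11 → -$552.45
  Apr: +$946.22 → $393.77
  May: +$946.22 → $1,339.99
  Jun: +$946.22 − $532.35 → $1,753.86
  Jul: +$946.22 → $2,700.08
  Aug: +$946.22 − $1,235.04 → $2,411.26
  Sep: +$946.22 − $5,663.79 → -$2,306.31
  Oct: +$946.22 → -$1,360.09
  Nov: +$946.22 → -$413.87
  Dec: +$946.22 − $532.35 → $0.00
Lowest trial balance = -$2,306.31 (Sep)
Initial deposit = cushion − low point = $1,892.44 − (-$2,306.31) = $4,198.75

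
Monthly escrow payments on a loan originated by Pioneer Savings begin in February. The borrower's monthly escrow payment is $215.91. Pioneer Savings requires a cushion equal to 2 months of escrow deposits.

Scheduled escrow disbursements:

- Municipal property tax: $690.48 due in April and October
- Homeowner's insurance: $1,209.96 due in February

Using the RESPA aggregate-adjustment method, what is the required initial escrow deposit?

Cushion = 2 × $215.91 = $431.82
Trial balance (start $0, +$215.91 each month, − disbursements):
  Feb: +$215.91 − $1,209.96 → -$994.05
  Mar: +$215.91 → -$778.14
  Apr: +$215.91 − $690.48 → -$1,252.71
  May: +$215.91 → -$1,036.80
  Jun: +$215.91 → -$820.89
  Jul: +$215.91 → -$604.98
  Aug: +$215.91 → -$389.07
  Sep: +$215.91 → -$173.16
  Oct: +$215.91 − $690.48 → -$647.73
  Nov: +$215.91 → -$431.82
  Dec: +$215.91 → -$215.91
  Jan: +$215.91 → $0.00
Lowest trial balance = -$1,252.71 (Apr)
Initial deposit = cushion − low point = $431.82 − (-$1,252.71) = $1,684.53

$1,684.53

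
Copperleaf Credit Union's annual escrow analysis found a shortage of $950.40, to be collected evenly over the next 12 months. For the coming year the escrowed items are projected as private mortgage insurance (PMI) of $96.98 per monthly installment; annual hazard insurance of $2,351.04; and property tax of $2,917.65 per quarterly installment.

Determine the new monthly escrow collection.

Private mortgage insurance (PMI) — $96.98 × 12 = $1,163.76 per year
Hazard insurance — $2,351.04 per year
Property tax — $2,917.65 × 4 = $11,670.60 per year
Total per year = $15,185.40
Per month = $15,185.40 ÷ 12 = $1,265.45
Monthly shortage recovery: $950.40 / 12 = $79.20
Adjusted monthly = $1,265.45 + $79.20 = $1,344.65

$1,344.65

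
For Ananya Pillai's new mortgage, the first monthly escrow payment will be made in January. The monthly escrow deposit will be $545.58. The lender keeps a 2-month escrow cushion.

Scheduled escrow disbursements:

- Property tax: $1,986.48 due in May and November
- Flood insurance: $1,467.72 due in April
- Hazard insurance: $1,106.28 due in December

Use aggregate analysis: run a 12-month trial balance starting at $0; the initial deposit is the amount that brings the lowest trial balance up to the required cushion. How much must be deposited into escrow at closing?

$1,817.46

Cushion = 2 × $545.58 = $1,091.16
Trial balance (start $0, +$545.58 each month, − disbursements):
  Jan: +$545.58 → $545.58
  Feb: +$545.58 → $1,091.16
  Mar: +$545.58 → $1,636.74
  Apr: +$545.58 − $1,467.72 → $714.60
  May: +$545.58 − $1,986.48 → -$726.30
  Jun: +$545.58 → -$180.72
  Jul: +$545.58 → $364.86
  Aug: +$545.58 → $910.44
  Sep: +$545.58 → $1,456.02
  Oct: +$545.58 → $2,001.60
  Nov: +$545.58 − $1,986.48 → $560.70
  Dec: +$545.58 − $1,106.28 → $0.00
Lowest trial balance = -$726.30 (May)
Initial deposit = cushion − low point = $1,091.16 − (-$726.30) = $1,817.46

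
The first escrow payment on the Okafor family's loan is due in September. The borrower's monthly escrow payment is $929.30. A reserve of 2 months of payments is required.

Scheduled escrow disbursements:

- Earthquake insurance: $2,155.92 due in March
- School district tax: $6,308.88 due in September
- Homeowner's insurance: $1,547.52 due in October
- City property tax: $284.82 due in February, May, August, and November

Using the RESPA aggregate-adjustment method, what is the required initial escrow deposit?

Cushion = 2 × $929.30 = $1,858.60
Trial balance (start $0, +$929.30 each month, − disbursements):
  Sep: +$929.30 − $6,308.88 → -$5,379.58
  Oct: +$929.30 − $1,547.52 → -$5,997.80
  Nov: +$929.30 − $284.82 → -$5,353.32
  Dec: +$929.30 → -$4,424.02
  Jan: +$929.30 → -$3,494.72
  Feb: +$929.30 − $284.82 → -$2,850.24
  Mar: +$929.30 − $2,155.92 → -$4,076.86
  Apr: +$929.30 → -$3,147.56
  May: +$929.30 − $284.82 → -$2,503.08
  Jun: +$929.30 → -$1,573.78
  Jul: +$929.30 → -$644.48
  Aug: +$929.30 − $284.82 → $0.00
Lowest trial balance = -$5,997.80 (Oct)
Initial deposit = cushion − low point = $1,858.60 − (-$5,997.80) = $7,856.40

$7,856.40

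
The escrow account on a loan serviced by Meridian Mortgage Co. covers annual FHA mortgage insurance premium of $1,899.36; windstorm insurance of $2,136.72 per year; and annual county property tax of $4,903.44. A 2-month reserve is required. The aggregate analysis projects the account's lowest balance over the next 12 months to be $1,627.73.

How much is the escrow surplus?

FHA mortgage insurance premium = $1,899.36 per year
Windstorm insurance = $2,136.72 per year
County property tax = $4,903.44 per year
Yearly total = $1,899.36 + $2,136.72 + $4,903.44 = $8,939.52
Base monthly escrow = $8,939.52 ÷ 12 = $744.96
Required cushion = 2 × $744.96 = $1,489.92
Excess over cushion: $1,627.73 − $1,489.92 = $137.81

$137.81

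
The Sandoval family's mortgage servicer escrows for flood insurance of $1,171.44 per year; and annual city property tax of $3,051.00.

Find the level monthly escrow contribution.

Flood insurance — $1,171.44/yr
City property tax — $3,051.00/yr
Yearly total = $4,222.44
Per month = $4,222.44 / 12 = $351.87

$351.87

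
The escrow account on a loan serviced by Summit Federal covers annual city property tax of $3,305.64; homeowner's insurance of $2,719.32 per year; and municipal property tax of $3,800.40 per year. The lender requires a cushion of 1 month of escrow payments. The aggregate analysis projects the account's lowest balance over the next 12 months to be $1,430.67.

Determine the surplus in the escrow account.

$611.89

City property tax: $3,305.64
Homeowner's insurance: $2,719.32
Municipal property tax: $3,800.40
Annual escrow total = $3,305.64 + $2,719.32 + $3,800.40 = $9,825.36
Monthly escrow = $9,825.36 ÷ 12 = $818.78
Required reserve = 1 × $818.78 = $818.78
Surplus = $1,430.67 − $818.78 = $611.89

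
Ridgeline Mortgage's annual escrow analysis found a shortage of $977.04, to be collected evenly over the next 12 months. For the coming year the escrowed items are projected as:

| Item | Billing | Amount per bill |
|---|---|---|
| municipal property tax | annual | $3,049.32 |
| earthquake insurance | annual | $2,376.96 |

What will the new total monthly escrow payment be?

$533.61

Municipal property tax — $3,049.32 annually
Earthquake insurance — $2,376.96 annually
Yearly total = $5,426.28
Base monthly escrow = $5,426.28 / 12 = $452.19
Monthly shortage recovery: $977.04 / 12 = $81.42
Adjusted monthly = $452.19 + $81.42 = $533.61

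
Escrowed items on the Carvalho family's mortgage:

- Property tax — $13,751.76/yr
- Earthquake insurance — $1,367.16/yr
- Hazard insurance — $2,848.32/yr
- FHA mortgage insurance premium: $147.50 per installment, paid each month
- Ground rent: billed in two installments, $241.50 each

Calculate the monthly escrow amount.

$1,685.02

Property tax = $13,751.76 per year
Earthquake insurance = $1,367.16 per year
Hazard insurance = $2,848.32 per year
FHA mortgage insurance premium = $147.50 × 12 = $1,770.00 per year
Ground rent = $241.50 × 2 = $483.00 per year
Combined annual = $13,751.76 + $1,367.16 + $2,848.32 + $1,770.00 + $483.00 = $20,220.24
Base monthly escrow = $20,220.24 ÷ 12 = $1,685.02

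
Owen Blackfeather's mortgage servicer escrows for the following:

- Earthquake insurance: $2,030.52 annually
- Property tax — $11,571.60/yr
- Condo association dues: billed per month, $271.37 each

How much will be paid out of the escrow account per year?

$16,858.56

Earthquake insurance — $2,030.52/yr
Property tax — $11,571.60/yr
Condo association dues — $271.37 × 12 = $3,256.44/yr
Total per year = $2,030.52 + $11,571.60 + $3,256.44 = $16,858.56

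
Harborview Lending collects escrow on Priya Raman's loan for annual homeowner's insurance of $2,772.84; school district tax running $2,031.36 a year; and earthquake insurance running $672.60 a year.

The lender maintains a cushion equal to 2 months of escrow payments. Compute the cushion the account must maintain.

Homeowner's insurance: $2,772.84 per year
School district tax: $2,031.36 per year
Earthquake insurance: $672.60 per year
Total annual escrow = $2,772.84 + $2,031.36 + $672.60 = $5,476.80
Monthly = $5,476.80 / 12 = $456.40
Cushion = 2 × $456.40 = $912.80

$912.80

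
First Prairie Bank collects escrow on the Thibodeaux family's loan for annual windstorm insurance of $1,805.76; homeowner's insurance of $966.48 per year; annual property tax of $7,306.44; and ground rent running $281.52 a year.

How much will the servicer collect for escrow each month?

Windstorm insurance: $1,805.76
Homeowner's insurance: $966.48
Property tax: $7,306.44
Ground rent: $281.52
Annual escrow total = $1,805.76 + $966.48 + $7,306.44 + $281.52 = $10,360.20
Monthly = $10,360.20 / 12 = $863.35

$863.35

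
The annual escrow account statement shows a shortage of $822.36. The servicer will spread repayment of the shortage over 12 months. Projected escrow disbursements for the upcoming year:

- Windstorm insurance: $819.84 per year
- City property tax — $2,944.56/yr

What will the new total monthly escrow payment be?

Windstorm insurance = $819.84
City property tax = $2,944.56
Total annual escrow = $819.84 + $2,944.56 = $3,764.40
Monthly escrow = $3,764.40 / 12 = $313.70
Monthly shortage recovery: $822.36 / 12 = $68.53
Adjusted monthly = $313.70 + $68.53 = $382.23

$382.23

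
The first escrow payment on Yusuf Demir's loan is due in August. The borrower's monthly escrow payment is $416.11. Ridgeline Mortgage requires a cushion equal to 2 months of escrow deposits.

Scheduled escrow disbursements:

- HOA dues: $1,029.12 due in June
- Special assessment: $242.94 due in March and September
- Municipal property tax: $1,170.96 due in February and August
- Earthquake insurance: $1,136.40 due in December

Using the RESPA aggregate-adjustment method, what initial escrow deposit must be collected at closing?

$1,640.71

Cushion = 2 × $416.11 = $832.22
Trial balance (start $0, +$416.11 each month, − disbursements):
  Aug: +$416.11 − $1,170.96 → -$754.85
  Sep: +$416.11 − $242.94 → -$581.68
  Oct: +$416.11 → -$165.57
  Nov: +$416.11 → $250.54
  Dec: +$416.11 − $1,136.40 → -$469.75
  Jan: +$416.11 → -$53.64
  Feb: +$416.11 − $1,170.96 → -$808.49
  Mar: +$416.11 − $242.94 → -$635.32
  Apr: +$416.11 → -$219.21
  May: +$416.11 → $196.90
  Jun: +$416.11 − $1,029.12 → -$416.11
  Jul: +$416.11 → $0.00
Lowest trial balance = -$808.49 (Feb)
Initial deposit = cushion − low point = $832.22 − (-$808.49) = $1,640.71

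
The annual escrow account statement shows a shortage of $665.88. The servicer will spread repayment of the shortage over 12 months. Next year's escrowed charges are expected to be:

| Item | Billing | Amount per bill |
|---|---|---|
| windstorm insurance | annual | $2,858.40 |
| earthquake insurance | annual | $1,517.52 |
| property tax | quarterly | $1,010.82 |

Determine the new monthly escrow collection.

Windstorm insurance — $2,858.40 annually
Earthquake insurance — $1,517.52 annually
Property tax — $1,010.82 × 4 = $4,043.28 annually
Combined annual = $2,858.40 + $1,517.52 + $4,043.28 = $8,419.20
Monthly escrow = $8,419.20 ÷ 12 = $701.60
Shortage per month = $665.88 ÷ 12 = $55.49
Adjusted monthly = $701.60 + $55.49 = $757.09

$757.09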